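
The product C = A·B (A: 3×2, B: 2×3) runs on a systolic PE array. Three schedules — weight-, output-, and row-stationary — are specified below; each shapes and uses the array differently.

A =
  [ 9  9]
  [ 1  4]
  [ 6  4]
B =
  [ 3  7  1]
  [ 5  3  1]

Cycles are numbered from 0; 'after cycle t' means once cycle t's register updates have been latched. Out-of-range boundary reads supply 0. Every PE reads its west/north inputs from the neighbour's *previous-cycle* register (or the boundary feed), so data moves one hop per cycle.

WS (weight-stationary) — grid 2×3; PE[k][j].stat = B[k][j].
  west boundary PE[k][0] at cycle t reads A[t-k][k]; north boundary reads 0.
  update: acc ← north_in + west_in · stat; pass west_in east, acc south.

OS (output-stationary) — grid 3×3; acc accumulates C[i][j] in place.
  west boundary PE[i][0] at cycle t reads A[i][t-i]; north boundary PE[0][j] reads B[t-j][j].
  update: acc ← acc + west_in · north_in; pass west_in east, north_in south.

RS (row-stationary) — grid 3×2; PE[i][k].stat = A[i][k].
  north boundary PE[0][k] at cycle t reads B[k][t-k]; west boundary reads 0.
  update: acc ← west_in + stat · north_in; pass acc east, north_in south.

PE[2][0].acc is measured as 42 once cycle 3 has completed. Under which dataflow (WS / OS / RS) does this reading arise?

dataflow = RS

— WS: 2×3 array has no PE[2][0].
OS (3×3 grid), PE[2][0]:
  c0 r2c0: 0 / 0 / 0
  c1 r2c0: 0 / 0 / 0
  c2 r2c0: 18 / 6 / 3
  c3 r2c0: 38 / 4 / 5
RS (3×2 grid), PE[2][0]:
  c0 r2c0: 0 / 0 / 0
  c1 r2c0: 0 / 0 / 0
  c2 r2c0: 18 / 18 / 3
  c3 r2c0: 42 / 42 / 7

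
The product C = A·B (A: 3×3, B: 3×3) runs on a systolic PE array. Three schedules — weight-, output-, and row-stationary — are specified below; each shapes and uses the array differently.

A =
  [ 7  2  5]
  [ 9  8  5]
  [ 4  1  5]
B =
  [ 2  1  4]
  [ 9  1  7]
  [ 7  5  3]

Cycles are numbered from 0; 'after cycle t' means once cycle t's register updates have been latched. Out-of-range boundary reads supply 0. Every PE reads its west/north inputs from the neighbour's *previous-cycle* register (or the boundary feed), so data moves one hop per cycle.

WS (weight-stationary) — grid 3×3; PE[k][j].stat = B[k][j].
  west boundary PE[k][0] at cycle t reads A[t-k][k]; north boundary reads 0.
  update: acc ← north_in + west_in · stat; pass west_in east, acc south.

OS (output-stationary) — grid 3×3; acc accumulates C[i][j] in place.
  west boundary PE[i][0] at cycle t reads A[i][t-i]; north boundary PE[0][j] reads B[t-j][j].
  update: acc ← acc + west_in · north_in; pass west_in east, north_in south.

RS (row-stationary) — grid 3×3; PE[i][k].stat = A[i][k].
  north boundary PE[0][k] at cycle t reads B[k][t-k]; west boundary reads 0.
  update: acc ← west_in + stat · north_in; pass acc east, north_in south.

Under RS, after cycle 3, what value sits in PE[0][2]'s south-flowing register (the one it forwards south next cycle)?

register = 5

RS (3×3). Following PE[0][2] plus its west/north inputs:
  @0  [0,1]  acc 0  |  →0  ↓0
  @0  [0,2]  acc 0  |  →0  ↓0
  @1  [0,1]  acc 32  |  →32  ↓9
  @1  [0,2]  acc 0  |  →0  ↓0
  @2  [0,1]  acc 9  |  →9  ↓1
  @2  [0,2]  acc 67  |  →67  ↓7
  @3  [0,1]  acc 42  |  →42  ↓7
  @3  [0,2]  acc 34  |  →34  ↓5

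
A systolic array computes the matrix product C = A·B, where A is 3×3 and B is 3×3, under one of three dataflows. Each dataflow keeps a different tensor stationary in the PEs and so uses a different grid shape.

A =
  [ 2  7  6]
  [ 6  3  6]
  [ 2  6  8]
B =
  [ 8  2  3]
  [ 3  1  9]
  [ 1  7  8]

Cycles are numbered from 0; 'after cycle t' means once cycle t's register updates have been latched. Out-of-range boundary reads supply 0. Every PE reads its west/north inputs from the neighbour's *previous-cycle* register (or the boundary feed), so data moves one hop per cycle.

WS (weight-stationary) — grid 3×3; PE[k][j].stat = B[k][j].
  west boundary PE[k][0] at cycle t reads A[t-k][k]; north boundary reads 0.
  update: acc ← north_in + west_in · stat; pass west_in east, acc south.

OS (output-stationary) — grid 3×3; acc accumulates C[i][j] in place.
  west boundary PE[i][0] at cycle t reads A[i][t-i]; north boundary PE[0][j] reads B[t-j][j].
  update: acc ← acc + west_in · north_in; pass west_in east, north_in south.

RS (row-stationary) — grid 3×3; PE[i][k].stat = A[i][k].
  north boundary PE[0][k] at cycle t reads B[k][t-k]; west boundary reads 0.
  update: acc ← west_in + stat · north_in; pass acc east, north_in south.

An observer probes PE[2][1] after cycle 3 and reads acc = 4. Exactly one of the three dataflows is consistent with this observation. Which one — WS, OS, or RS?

dataflow = OS

WS (3×3 grid), PE[2][1]:
  0: (2,1).acc=0  regs=<0,0>
  1: (2,1).acc=0  regs=<0,0>
  2: (2,1).acc=0  regs=<0,0>
  3: (2,1).acc=53  regs=<6,53>
OS (3×3 grid), PE[2][1]:
  0: (2,1).acc=0  regs=<0,0>
  1: (2,1).acc=0  regs=<0,0>
  2: (2,1).acc=0  regs=<0,0>
  3: (2,1).acc=4  regs=<2,2>
RS (3×3 grid), PE[2][1]:
  0: (2,1).acc=0  regs=<0,0>
  1: (2,1).acc=0  regs=<0,0>
  2: (2,1).acc=0  regs=<0,0>
  3: (2,1).acc=34  regs=<34,3>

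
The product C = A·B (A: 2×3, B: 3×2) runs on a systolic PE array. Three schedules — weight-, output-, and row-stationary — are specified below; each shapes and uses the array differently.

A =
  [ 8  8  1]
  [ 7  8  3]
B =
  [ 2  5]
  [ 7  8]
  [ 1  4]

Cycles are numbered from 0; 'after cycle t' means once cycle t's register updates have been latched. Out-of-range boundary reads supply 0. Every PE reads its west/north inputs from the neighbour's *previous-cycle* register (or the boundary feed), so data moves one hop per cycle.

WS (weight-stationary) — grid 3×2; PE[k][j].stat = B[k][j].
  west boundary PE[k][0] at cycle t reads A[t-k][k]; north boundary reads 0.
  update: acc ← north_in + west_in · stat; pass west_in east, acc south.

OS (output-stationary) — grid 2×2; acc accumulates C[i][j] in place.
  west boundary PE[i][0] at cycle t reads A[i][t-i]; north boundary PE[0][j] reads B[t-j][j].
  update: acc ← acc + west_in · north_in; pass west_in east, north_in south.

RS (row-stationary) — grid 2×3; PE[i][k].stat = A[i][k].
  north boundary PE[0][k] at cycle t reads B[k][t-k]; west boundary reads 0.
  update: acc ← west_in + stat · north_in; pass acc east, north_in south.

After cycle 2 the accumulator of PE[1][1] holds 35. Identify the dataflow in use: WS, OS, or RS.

WS (3×2 grid), PE[1][1]:
  c0 r1c1: 0 / 0 / 0
  c1 r1c1: 0 / 0 / 0
  c2 r1c1: 104 / 8 / 104
OS (2×2 grid), PE[1][1]:
  c0 r1c1: 0 / 0 / 0
  c1 r1c1: 0 / 0 / 0
  c2 r1c1: 35 / 7 / 5
RS (2×3 grid), PE[1][1]:
  c0 r1c1: 0 / 0 / 0
  c1 r1c1: 0 / 0 / 0
  c2 r1c1: 70 / 70 / 7

dataflow = OS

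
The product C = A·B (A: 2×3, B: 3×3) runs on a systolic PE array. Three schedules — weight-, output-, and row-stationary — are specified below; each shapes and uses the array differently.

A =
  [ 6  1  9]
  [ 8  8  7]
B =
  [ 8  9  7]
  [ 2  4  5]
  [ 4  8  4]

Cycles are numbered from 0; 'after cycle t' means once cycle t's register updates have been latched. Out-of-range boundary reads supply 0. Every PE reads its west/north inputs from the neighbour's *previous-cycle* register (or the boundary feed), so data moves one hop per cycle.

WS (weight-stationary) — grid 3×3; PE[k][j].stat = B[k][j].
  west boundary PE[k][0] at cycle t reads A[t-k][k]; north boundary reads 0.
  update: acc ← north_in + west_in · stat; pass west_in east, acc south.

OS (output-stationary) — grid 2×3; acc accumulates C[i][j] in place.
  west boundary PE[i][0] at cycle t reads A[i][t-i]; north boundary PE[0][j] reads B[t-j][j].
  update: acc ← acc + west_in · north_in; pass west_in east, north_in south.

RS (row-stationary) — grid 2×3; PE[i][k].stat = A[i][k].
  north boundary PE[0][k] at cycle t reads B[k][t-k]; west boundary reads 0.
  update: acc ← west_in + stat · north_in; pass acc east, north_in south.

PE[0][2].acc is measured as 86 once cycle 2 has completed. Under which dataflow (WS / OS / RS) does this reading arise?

WS [3×3] PE[0][2] across cycles:
  after 0 — PE[0][2] acc=0, pass-E 0, pass-S 0
  after 1 — PE[0][2] acc=0, pass-E 0, pass-S 0
  after 2 — PE[0][2] acc=42, pass-E 6, pass-S 42
OS [2×3] PE[0][2] across cycles:
  after 0 — PE[0][2] acc=0, pass-E 0, pass-S 0
  after 1 — PE[0][2] acc=0, pass-E 0, pass-S 0
  after 2 — PE[0][2] acc=42, pass-E 6, pass-S 7
RS [2×3] PE[0][2] across cycles:
  after 0 — PE[0][2] acc=0, pass-E 0, pass-S 0
  after 1 — PE[0][2] acc=0, pass-E 0, pass-S 0
  after 2 — PE[0][2] acc=86, pass-E 86, pass-S 4

dataflow = RS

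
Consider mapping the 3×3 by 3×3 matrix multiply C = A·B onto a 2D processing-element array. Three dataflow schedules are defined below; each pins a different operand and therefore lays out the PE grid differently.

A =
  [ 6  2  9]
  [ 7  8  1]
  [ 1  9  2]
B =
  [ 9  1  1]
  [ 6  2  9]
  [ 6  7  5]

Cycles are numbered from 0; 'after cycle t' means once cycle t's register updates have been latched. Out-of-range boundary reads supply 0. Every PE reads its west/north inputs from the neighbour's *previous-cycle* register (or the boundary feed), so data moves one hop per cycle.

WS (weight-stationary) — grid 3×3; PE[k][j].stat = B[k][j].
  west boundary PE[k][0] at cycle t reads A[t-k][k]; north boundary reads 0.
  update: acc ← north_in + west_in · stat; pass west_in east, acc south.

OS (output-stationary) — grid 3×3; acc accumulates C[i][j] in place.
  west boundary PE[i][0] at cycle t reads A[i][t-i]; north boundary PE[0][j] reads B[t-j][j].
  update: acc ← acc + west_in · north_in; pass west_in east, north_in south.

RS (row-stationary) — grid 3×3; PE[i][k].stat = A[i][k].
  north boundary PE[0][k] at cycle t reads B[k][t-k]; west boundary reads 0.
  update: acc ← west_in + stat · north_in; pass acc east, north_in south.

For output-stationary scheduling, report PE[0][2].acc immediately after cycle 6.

OS 3×3: PE[0][2] cycle-by-cycle (with neighbour feeds):
  @0  [0,1]  acc 0  |  →0  ↓0
  @0  [0,2]  acc 0  |  →0  ↓0
  @1  [0,1]  acc 6  |  →6  ↓1
  @1  [0,2]  acc 0  |  →0  ↓0
  @2  [0,1]  acc 10  |  →2  ↓2
  @2  [0,2]  acc 6  |  →6  ↓1
  @3  [0,1]  acc 73  |  →9  ↓7
  @3  [0,2]  acc 24  |  →2  ↓9
  @4  [0,1]  acc 73  |  →0  ↓0
  @4  [0,2]  acc 69  |  →9  ↓5
  @5  [0,1]  acc 73  |  →0  ↓0
  @5  [0,2]  acc 69  |  →0  ↓0
  @6  [0,1]  acc 73  |  →0  ↓0
  @6  [0,2]  acc 69  |  →0  ↓0

PE[0][2].acc = 69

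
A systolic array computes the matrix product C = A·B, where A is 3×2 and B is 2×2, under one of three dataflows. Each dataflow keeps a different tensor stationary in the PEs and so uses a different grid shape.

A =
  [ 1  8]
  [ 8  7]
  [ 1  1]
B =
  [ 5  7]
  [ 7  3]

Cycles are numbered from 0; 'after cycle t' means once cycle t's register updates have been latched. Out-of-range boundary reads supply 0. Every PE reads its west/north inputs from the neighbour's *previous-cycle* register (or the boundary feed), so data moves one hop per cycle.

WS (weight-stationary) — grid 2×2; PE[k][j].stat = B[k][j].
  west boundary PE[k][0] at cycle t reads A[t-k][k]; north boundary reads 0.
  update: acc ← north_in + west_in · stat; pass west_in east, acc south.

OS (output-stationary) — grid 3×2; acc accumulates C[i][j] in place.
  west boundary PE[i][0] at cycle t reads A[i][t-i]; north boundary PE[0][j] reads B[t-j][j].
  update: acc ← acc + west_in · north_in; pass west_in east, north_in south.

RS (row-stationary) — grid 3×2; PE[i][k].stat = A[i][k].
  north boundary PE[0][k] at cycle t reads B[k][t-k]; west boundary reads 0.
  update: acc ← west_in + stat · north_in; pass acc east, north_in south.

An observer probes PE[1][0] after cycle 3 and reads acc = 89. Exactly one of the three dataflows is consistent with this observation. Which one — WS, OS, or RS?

dataflow = OS

WS (2×2 grid), PE[1][0]:
  [0] (1,0) acc=0 (h:0 v:0)
  [1] (1,0) acc=61 (h:8 v:61)
  [2] (1,0) acc=89 (h:7 v:89)
  [3] (1,0) acc=12 (h:1 v:12)
OS (3×2 grid), PE[1][0]:
  [0] (1,0) acc=0 (h:0 v:0)
  [1] (1,0) acc=40 (h:8 v:5)
  [2] (1,0) acc=89 (h:7 v:7)
  [3] (1,0) acc=89 (h:0 v:0)
RS (3×2 grid), PE[1][0]:
  [0] (1,0) acc=0 (h:0 v:0)
  [1] (1,0) acc=40 (h:40 v:5)
  [2] (1,0) acc=56 (h:56 v:7)
  [3] (1,0) acc=0 (h:0 v:0)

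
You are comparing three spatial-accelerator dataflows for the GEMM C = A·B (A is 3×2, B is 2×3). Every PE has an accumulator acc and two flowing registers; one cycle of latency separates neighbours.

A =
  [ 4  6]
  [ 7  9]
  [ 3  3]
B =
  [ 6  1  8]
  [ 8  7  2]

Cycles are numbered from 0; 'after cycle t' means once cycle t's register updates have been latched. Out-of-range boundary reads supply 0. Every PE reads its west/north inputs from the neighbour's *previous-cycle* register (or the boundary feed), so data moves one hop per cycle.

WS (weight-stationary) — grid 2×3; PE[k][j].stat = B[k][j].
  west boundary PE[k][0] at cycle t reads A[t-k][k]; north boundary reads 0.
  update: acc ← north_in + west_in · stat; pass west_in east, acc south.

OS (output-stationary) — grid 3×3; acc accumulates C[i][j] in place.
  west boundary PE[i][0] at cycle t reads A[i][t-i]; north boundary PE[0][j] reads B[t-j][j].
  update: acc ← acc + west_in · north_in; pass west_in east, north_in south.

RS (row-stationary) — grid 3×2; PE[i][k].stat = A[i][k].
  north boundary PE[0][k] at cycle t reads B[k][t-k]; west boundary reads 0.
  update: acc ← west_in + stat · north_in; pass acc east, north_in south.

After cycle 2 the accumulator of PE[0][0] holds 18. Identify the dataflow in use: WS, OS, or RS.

dataflow = WS

WS (2×3 grid), PE[0][0]:
  c0 r0c0: 24 / 4 / 24
  c1 r0c0: 42 / 7 / 42
  c2 r0c0: 18 / 3 / 18
OS (3×3 grid), PE[0][0]:
  c0 r0c0: 24 / 4 / 6
  c1 r0c0: 72 / 6 / 8
  c2 r0c0: 72 / 0 / 0
RS (3×2 grid), PE[0][0]:
  c0 r0c0: 24 / 24 / 6
  c1 r0c0: 4 / 4 / 1
  c2 r0c0: 32 / 32 / 8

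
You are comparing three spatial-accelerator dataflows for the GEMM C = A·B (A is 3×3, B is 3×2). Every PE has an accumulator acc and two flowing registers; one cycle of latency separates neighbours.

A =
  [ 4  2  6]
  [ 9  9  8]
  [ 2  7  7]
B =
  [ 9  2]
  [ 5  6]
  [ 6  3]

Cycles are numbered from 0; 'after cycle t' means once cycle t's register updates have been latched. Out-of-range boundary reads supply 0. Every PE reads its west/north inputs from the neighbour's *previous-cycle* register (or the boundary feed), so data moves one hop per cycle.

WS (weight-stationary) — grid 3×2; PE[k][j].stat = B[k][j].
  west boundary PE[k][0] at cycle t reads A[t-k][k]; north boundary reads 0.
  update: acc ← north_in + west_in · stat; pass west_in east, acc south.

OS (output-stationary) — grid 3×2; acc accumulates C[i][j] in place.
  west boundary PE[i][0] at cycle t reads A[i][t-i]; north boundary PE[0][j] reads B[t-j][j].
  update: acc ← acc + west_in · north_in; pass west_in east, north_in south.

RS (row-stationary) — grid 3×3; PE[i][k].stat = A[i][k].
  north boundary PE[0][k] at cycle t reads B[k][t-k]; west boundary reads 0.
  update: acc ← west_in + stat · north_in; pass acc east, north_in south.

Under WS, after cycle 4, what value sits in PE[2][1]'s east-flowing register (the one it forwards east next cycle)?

register = 8

Tracing WS — 3×2 array, target PE[2][1]:
  [0] (1,1) acc=0 (h:0 v:0)
  [0] (2,0) acc=0 (h:0 v:0)
  [0] (2,1) acc=0 (h:0 v:0)
  [1] (1,1) acc=0 (h:0 v:0)
  [1] (2,0) acc=0 (h:0 v:0)
  [1] (2,1) acc=0 (h:0 v:0)
  [2] (1,1) acc=20 (h:2 v:20)
  [2] (2,0) acc=82 (h:6 v:82)
  [2] (2,1) acc=0 (h:0 v:0)
  [3] (1,1) acc=72 (h:9 v:72)
  [3] (2,0) acc=174 (h:8 v:174)
  [3] (2,1) acc=38 (h:6 v:38)
  [4] (1,1) acc=46 (h:7 v:46)
  [4] (2,0) acc=95 (h:7 v:95)
  [4] (2,1) acc=96 (h:8 v:96)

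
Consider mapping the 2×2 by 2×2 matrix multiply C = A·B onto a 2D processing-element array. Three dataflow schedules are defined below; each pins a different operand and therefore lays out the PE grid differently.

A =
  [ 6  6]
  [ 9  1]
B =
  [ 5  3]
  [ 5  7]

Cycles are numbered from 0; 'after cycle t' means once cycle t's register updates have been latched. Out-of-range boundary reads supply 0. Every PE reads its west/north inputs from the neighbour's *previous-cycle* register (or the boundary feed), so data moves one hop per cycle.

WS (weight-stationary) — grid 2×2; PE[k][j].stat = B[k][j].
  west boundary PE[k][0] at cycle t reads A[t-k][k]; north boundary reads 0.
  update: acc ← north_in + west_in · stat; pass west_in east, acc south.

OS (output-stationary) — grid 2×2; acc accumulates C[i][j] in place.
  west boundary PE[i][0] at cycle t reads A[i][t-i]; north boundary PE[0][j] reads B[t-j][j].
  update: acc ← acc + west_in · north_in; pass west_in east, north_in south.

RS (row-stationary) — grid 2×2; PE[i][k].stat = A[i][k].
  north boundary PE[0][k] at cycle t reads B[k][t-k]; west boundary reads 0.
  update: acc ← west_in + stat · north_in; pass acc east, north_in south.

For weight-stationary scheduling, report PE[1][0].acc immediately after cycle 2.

WS on a 2×2 grid — tracing PE[1][0] and its feeders:
  c0 r0c0: 30 / 6 / 30
  c0 r1c0: 0 / 0 / 0
  c1 r0c0: 45 / 9 / 45
  c1 r1c0: 60 / 6 / 60
  c2 r0c0: 0 / 0 / 0
  c2 r1c0: 50 / 1 / 50

PE[1][0].acc = 50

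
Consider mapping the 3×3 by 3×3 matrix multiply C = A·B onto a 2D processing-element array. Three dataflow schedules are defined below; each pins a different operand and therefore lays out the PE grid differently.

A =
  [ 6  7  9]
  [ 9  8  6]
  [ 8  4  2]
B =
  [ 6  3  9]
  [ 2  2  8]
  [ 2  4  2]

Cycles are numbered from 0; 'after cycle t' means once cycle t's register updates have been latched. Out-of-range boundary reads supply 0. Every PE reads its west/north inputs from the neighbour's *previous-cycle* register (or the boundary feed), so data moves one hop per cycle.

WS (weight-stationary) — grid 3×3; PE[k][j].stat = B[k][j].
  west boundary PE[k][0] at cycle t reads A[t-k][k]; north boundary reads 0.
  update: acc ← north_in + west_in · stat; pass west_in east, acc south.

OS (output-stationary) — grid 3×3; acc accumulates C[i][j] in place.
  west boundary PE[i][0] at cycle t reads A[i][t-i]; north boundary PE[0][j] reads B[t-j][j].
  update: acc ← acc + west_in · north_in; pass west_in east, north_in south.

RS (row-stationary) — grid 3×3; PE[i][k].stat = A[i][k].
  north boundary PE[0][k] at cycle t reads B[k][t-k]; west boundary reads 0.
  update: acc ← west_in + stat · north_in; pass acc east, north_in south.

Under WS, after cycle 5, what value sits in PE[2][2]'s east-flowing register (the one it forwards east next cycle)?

register = 6

Tracing WS — 3×3 array, target PE[2][2]:
  after 0 — PE[1][2] acc=0, pass-E 0, pass-S 0
  after 0 — PE[2][1] acc=0, pass-E 0, pass-S 0
  after 0 — PE[2][2] acc=0, pass-E 0, pass-S 0
  after 1 — PE[1][2] acc=0, pass-E 0, pass-S 0
  after 1 — PE[2][1] acc=0, pass-E 0, pass-S 0
  after 1 — PE[2][2] acc=0, pass-E 0, pass-S 0
  after 2 — PE[1][2] acc=0, pass-E 0, pass-S 0
  after 2 — PE[2][1] acc=0, pass-E 0, pass-S 0
  after 2 — PE[2][2] acc=0, pass-E 0, pass-S 0
  after 3 — PE[1][2] acc=110, pass-E 7, pass-S 110
  after 3 — PE[2][1] acc=68, pass-E 9, pass-S 68
  after 3 — PE[2][2] acc=0, pass-E 0, pass-S 0
  after 4 — PE[1][2] acc=145, pass-E 8, pass-S 145
  after 4 — PE[2][1] acc=67, pass-E 6, pass-S 67
  after 4 — PE[2][2] acc=128, pass-E 9, pass-S 128
  after 5 — PE[1][2] acc=104, pass-E 4, pass-S 104
  after 5 — PE[2][1] acc=40, pass-E 2, pass-S 40
  after 5 — PE[2][2] acc=157, pass-E 6, pass-S 157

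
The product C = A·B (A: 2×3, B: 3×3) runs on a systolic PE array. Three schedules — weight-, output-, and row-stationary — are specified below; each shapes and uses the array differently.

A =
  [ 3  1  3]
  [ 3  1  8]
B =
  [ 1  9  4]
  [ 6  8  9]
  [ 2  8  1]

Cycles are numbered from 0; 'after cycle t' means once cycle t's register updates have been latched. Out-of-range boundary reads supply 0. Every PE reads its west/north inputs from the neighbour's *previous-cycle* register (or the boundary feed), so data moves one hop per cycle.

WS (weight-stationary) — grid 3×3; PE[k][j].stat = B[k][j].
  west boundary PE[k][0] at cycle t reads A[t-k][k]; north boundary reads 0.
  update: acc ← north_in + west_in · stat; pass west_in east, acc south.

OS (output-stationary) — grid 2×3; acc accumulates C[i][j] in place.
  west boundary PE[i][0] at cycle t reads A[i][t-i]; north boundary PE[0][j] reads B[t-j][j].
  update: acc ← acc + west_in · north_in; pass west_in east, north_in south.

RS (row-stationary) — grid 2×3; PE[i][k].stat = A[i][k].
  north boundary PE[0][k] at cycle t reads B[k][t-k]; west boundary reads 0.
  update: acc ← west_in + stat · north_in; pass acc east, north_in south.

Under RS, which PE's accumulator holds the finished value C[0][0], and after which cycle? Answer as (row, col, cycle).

(row, col, cycle) = (0, 2, 2)

RS — PE[0][2] is where C[0][0] collects:
  [0] (0,2) acc=0 (h:0 v:0)
  [1] (0,2) acc=0 (h:0 v:0)
  [2] (0,2) acc=15 (h:15 v:2)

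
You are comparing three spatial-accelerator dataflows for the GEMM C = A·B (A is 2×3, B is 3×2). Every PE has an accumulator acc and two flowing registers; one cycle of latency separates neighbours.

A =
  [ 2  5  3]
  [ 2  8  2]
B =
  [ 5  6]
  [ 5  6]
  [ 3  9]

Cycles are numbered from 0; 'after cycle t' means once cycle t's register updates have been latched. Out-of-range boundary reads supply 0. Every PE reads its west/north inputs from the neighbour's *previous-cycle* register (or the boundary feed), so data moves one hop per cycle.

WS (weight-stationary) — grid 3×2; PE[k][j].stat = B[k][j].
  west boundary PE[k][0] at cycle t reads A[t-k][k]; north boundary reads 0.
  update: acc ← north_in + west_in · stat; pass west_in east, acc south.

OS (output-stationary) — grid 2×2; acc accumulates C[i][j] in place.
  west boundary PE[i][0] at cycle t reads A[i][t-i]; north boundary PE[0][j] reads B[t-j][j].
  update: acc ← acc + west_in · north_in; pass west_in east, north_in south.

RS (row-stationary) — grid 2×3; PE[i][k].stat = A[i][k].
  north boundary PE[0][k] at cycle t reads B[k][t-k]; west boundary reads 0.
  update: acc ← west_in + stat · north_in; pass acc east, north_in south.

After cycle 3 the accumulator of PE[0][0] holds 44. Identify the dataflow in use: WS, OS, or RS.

— WS: 3×2; PE[0][0] trace:
  cycle 0: PE[0][0] → acc 10, east 2, south 10
  cycle 1: PE[0][0] → acc 10, east 2, south 10
  cycle 2: PE[0][0] → acc 0, east 0, south 0
  cycle 3: PE[0][0] → acc 0, east 0, south 0
— OS: 2×2; PE[0][0] trace:
  cycle 0: PE[0][0] → acc 10, east 2, south 5
  cycle 1: PE[0][0] → acc 35, east 5, south 5
  cycle 2: PE[0][0] → acc 44, east 3, south 3
  cycle 3: PE[0][0] → acc 44, east 0, south 0
— RS: 2×3; PE[0][0] trace:
  cycle 0: PE[0][0] → acc 10, east 10, south 5
  cycle 1: PE[0][0] → acc 12, east 12, south 6
  cycle 2: PE[0][0] → acc 0, east 0, south 0
  cycle 3: PE[0][0] → acc 0, east 0, south 0

dataflow = OS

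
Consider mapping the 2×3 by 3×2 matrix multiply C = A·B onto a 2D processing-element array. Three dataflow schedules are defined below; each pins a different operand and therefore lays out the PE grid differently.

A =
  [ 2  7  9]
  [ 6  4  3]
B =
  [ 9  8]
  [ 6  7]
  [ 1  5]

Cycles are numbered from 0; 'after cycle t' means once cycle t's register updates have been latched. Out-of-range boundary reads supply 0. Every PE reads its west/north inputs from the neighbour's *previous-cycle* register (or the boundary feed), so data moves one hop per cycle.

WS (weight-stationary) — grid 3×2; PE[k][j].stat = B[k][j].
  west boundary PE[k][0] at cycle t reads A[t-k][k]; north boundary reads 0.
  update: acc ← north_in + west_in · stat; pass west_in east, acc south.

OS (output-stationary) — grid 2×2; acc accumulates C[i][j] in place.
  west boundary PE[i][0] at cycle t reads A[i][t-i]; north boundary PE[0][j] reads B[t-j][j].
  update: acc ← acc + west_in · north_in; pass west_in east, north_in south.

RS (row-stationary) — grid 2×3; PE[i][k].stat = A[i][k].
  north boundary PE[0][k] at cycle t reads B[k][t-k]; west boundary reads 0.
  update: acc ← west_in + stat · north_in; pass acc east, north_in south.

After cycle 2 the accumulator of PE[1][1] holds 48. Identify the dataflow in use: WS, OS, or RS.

dataflow = OS

— WS: 3×2; PE[1][1] trace:
  cycle 0: PE[1][1] → acc 0, east 0, south 0
  cycle 1: PE[1][1] → acc 0, east 0, south 0
  cycle 2: PE[1][1] → acc 65, east 7, south 65
— OS: 2×2; PE[1][1] trace:
  cycle 0: PE[1][1] → acc 0, east 0, south 0
  cycle 1: PE[1][1] → acc 0, east 0, south 0
  cycle 2: PE[1][1] → acc 48, east 6, south 8
— RS: 2×3; PE[1][1] trace:
  cycle 0: PE[1][1] → acc 0, east 0, south 0
  cycle 1: PE[1][1] → acc 0, east 0, south 0
  cycle 2: PE[1][1] → acc 78, east 78, south 6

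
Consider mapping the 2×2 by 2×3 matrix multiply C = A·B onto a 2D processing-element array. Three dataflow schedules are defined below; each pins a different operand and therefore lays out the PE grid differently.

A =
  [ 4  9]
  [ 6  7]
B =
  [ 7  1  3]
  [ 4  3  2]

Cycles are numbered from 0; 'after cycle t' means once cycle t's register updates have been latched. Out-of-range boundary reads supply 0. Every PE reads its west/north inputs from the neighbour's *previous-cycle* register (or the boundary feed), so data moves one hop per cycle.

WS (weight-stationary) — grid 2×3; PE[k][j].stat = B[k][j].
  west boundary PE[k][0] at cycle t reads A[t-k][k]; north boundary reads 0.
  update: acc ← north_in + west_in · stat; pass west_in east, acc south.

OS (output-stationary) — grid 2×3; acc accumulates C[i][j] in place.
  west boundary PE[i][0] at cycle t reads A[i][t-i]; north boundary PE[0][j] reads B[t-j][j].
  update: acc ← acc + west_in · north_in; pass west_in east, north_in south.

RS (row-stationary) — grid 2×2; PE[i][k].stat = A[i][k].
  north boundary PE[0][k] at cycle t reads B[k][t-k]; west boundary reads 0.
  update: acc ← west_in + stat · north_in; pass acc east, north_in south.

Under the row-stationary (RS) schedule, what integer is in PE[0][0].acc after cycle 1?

PE[0][0].acc = 4

Tracing RS — 2×2 array, target PE[0][0]:
  @0  [0,0]  acc 28  |  →28  ↓7
  @1  [0,0]  acc 4  |  →4  ↓1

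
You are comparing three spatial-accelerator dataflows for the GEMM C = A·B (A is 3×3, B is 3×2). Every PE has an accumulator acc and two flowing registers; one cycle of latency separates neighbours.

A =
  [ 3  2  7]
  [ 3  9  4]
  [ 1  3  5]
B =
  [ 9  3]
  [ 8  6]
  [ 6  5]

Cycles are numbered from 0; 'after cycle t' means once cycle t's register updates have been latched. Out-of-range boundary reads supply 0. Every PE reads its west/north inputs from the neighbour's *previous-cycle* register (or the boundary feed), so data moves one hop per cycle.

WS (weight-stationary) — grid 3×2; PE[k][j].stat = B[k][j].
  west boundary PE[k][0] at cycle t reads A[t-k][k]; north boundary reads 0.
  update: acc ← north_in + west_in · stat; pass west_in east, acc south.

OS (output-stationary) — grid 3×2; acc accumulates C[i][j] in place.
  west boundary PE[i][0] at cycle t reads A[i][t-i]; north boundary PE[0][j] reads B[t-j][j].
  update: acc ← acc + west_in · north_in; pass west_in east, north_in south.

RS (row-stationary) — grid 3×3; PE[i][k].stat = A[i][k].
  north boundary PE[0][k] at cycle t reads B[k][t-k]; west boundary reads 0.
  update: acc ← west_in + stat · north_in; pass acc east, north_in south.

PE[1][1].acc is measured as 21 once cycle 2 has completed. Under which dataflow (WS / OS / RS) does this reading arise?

dataflow = WS

Under WS (3×2), PE[1][1]:
  @0  [1,1]  acc 0  |  →0  ↓0
  @1  [1,1]  acc 0  |  →0  ↓0
  @2  [1,1]  acc 21  |  →2  ↓21
Under OS (3×2), PE[1][1]:
  @0  [1,1]  acc 0  |  →0  ↓0
  @1  [1,1]  acc 0  |  →0  ↓0
  @2  [1,1]  acc 9  |  →3  ↓3
Under RS (3×3), PE[1][1]:
  @0  [1,1]  acc 0  |  →0  ↓0
  @1  [1,1]  acc 0  |  →0  ↓0
  @2  [1,1]  acc 99  |  →99  ↓8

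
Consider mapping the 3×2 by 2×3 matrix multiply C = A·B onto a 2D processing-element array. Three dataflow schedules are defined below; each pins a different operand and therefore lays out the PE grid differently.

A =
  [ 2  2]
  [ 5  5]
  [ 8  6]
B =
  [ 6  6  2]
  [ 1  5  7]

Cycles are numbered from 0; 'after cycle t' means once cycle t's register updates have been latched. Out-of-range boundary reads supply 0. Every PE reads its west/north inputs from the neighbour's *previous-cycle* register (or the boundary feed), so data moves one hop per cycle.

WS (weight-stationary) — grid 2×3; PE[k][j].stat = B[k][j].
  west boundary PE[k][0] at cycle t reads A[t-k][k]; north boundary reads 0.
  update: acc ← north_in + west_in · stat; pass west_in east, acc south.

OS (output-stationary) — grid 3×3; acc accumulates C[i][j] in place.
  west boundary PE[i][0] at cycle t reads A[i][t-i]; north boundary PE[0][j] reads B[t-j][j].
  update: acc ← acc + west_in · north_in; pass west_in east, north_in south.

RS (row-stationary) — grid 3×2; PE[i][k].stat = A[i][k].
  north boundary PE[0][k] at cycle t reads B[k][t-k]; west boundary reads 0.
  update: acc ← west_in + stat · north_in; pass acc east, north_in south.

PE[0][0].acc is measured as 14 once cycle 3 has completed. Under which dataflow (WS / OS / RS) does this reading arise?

WS [2×3] PE[0][0] across cycles:
  cycle 0: PE[0][0] → acc 12, east 2, south 12
  cycle 1: PE[0][0] → acc 30, east 5, south 30
  cycle 2: PE[0][0] → acc 48, east 8, south 48
  cycle 3: PE[0][0] → acc 0, east 0, south 0
OS [3×3] PE[0][0] across cycles:
  cycle 0: PE[0][0] → acc 12, east 2, south 6
  cycle 1: PE[0][0] → acc 14, east 2, south 1
  cycle 2: PE[0][0] → acc 14, east 0, south 0
  cycle 3: PE[0][0] → acc 14, east 0, south 0
RS [3×2] PE[0][0] across cycles:
  cycle 0: PE[0][0] → acc 12, east 12, south 6
  cycle 1: PE[0][0] → acc 12, east 12, south 6
  cycle 2: PE[0][0] → acc 4, east 4, south 2
  cycle 3: PE[0][0] → acc 0, east 0, south 0

dataflow = OS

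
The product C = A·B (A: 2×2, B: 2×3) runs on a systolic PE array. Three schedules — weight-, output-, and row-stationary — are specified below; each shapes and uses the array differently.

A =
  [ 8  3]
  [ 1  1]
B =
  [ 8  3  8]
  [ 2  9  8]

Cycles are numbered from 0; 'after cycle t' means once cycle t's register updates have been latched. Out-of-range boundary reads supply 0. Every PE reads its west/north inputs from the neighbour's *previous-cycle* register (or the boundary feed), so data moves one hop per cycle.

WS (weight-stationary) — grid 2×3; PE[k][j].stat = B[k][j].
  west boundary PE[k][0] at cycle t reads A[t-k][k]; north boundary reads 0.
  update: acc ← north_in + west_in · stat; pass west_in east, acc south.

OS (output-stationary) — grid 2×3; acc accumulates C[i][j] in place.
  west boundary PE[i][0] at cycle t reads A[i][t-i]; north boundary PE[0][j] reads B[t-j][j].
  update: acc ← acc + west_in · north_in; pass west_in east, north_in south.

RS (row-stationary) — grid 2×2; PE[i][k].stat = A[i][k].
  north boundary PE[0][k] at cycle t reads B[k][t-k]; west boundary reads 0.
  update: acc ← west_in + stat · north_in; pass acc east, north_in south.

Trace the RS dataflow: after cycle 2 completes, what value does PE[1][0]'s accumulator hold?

RS 2×2: PE[1][0] cycle-by-cycle (with neighbour feeds):
  step 0 · PE0,0: acc=64; fwd→64 fwd↓8
  step 0 · PE1,0: acc=0; fwd→0 fwd↓0
  step 1 · PE0,0: acc=24; fwd→24 fwd↓3
  step 1 · PE1,0: acc=8; fwd→8 fwd↓8
  step 2 · PE0,0: acc=64; fwd→64 fwd↓8
  step 2 · PE1,0: acc=3; fwd→3 fwd↓3

PE[1][0].acc = 3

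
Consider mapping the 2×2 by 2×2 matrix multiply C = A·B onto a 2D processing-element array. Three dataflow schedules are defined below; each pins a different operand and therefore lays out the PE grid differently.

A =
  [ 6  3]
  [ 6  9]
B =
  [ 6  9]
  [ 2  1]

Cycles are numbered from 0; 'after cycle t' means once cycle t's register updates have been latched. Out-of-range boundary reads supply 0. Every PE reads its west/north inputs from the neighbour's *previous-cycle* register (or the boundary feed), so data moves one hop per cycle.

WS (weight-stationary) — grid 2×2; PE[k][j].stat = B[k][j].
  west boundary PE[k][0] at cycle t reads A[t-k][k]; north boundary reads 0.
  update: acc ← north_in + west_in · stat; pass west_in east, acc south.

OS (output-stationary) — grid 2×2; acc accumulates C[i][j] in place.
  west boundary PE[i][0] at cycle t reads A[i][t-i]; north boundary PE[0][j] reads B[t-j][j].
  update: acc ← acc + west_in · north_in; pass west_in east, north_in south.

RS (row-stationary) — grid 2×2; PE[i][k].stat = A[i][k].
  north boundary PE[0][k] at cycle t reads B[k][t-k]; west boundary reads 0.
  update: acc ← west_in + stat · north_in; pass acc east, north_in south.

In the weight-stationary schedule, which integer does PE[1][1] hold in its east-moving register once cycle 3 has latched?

register = 9

WS on a 2×2 grid — tracing PE[1][1] and its feeders:
  step 0 · PE0,1: acc=0; fwd→0 fwd↓0
  step 0 · PE1,0: acc=0; fwd→0 fwd↓0
  step 0 · PE1,1: acc=0; fwd→0 fwd↓0
  step 1 · PE0,1: acc=54; fwd→6 fwd↓54
  step 1 · PE1,0: acc=42; fwd→3 fwd↓42
  step 1 · PE1,1: acc=0; fwd→0 fwd↓0
  step 2 · PE0,1: acc=54; fwd→6 fwd↓54
  step 2 · PE1,0: acc=54; fwd→9 fwd↓54
  step 2 · PE1,1: acc=57; fwd→3 fwd↓57
  step 3 · PE0,1: acc=0; fwd→0 fwd↓0
  step 3 · PE1,0: acc=0; fwd→0 fwd↓0
  step 3 · PE1,1: acc=63; fwd→9 fwd↓63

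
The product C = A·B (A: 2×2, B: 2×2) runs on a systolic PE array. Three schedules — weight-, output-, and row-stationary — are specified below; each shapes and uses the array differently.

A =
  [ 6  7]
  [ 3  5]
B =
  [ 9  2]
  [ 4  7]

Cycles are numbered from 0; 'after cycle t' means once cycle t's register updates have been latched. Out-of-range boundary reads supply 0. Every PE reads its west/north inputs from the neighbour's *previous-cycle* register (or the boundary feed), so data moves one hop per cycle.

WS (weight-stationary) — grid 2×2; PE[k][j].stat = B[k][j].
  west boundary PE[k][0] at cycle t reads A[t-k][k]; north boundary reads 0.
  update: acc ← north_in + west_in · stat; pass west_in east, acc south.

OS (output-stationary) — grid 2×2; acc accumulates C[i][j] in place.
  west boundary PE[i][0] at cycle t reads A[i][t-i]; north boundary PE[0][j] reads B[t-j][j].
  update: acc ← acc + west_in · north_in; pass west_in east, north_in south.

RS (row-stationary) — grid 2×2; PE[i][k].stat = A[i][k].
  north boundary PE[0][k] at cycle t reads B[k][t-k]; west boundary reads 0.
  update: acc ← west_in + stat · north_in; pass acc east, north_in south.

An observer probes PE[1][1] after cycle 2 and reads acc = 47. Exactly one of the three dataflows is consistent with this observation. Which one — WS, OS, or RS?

Under WS (2×2), PE[1][1]:
  [0] (1,1) acc=0 (h:0 v:0)
  [1] (1,1) acc=0 (h:0 v:0)
  [2] (1,1) acc=61 (h:7 v:61)
Under OS (2×2), PE[1][1]:
  [0] (1,1) acc=0 (h:0 v:0)
  [1] (1,1) acc=0 (h:0 v:0)
  [2] (1,1) acc=6 (h:3 v:2)
Under RS (2×2), PE[1][1]:
  [0] (1,1) acc=0 (h:0 v:0)
  [1] (1,1) acc=0 (h:0 v:0)
  [2] (1,1) acc=47 (h:47 v:4)

dataflow = RS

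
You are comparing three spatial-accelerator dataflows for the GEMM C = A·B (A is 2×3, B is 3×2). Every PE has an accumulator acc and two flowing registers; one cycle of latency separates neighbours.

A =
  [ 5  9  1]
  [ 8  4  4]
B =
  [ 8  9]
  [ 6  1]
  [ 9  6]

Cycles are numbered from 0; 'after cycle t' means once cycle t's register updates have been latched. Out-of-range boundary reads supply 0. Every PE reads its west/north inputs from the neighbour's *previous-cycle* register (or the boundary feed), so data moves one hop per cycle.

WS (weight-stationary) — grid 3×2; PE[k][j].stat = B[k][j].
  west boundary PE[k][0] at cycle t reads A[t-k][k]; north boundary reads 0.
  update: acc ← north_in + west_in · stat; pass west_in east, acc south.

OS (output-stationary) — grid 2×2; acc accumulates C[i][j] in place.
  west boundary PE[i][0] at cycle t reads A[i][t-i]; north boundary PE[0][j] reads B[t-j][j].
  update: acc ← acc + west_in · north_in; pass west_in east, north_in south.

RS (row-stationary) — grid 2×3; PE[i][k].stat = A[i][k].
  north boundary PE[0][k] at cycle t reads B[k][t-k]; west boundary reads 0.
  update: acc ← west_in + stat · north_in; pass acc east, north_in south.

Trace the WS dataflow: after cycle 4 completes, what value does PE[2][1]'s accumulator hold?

PE[2][1].acc = 100

WS 3×2: PE[2][1] cycle-by-cycle (with neighbour feeds):
  0: (1,1).acc=0  regs=<0,0>
  0: (2,0).acc=0  regs=<0,0>
  0: (2,1).acc=0  regs=<0,0>
  1: (1,1).acc=0  regs=<0,0>
  1: (2,0).acc=0  regs=<0,0>
  1: (2,1).acc=0  regs=<0,0>
  2: (1,1).acc=54  regs=<9,54>
  2: (2,0).acc=103  regs=<1,103>
  2: (2,1).acc=0  regs=<0,0>
  3: (1,1).acc=76  regs=<4,76>
  3: (2,0).acc=124  regs=<4,124>
  3: (2,1).acc=60  regs=<1,60>
  4: (1,1).acc=0  regs=<0,0>
  4: (2,0).acc=0  regs=<0,0>
  4: (2,1).acc=100  regs=<4,100>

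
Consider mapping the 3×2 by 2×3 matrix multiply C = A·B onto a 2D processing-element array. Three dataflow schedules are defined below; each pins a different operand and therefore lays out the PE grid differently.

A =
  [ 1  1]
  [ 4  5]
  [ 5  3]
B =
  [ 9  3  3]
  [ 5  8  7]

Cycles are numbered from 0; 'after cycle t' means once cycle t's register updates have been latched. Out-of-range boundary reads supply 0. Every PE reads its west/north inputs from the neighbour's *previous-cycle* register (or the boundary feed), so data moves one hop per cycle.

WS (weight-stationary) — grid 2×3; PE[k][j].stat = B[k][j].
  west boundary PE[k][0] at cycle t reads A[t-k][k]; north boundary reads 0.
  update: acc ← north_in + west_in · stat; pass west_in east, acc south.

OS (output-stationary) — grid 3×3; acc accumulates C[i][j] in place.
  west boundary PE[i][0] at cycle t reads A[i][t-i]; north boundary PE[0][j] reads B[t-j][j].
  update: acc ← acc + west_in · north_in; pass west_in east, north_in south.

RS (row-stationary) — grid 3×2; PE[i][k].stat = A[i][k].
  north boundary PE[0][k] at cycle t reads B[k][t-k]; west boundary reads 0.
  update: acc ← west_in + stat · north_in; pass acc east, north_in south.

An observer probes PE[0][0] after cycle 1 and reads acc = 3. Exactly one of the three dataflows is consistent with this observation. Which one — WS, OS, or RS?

dataflow = RS

Under WS (2×3), PE[0][0]:
  c0 r0c0: 9 / 1 / 9
  c1 r0c0: 36 / 4 / 36
Under OS (3×3), PE[0][0]:
  c0 r0c0: 9 / 1 / 9
  c1 r0c0: 14 / 1 / 5
Under RS (3×2), PE[0][0]:
  c0 r0c0: 9 / 9 / 9
  c1 r0c0: 3 / 3 / 3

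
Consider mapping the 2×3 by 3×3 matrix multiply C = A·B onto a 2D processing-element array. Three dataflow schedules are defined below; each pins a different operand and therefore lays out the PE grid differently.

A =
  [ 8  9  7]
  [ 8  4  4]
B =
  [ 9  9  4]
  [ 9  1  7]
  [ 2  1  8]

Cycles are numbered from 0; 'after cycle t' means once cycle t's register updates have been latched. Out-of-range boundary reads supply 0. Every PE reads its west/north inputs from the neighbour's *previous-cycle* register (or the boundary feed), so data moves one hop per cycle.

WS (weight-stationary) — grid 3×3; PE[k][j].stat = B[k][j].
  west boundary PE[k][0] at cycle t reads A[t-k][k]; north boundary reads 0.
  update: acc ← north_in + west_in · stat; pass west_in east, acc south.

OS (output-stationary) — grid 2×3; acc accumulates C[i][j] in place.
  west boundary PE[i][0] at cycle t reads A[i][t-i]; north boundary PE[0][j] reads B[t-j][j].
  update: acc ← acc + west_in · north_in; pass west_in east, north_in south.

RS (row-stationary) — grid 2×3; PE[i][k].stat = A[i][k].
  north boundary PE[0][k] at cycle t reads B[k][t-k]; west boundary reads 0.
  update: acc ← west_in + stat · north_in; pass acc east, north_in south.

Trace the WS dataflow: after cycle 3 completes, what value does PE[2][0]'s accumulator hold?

WS on a 3×3 grid — tracing PE[2][0] and its feeders:
  @0  [1,0]  acc 0  |  →0  ↓0
  @0  [2,0]  acc 0  |  →0  ↓0
  @1  [1,0]  acc 153  |  →9  ↓153
  @1  [2,0]  acc 0  |  →0  ↓0
  @2  [1,0]  acc 108  |  →4  ↓108
  @2  [2,0]  acc 167  |  →7  ↓167
  @3  [1,0]  acc 0  |  →0  ↓0
  @3  [2,0]  acc 116  |  →4  ↓116

PE[2][0].acc = 116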